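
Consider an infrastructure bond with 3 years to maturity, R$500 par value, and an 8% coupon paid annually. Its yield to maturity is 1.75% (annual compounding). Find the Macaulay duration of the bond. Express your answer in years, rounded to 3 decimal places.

2.801 years

Periodic yield y = 0.0175. Discount each cash flow and weight by its year:
  t   CF        PV=CF/(1+0.0175)^t    t·PV
  1        40.00        39.3120        39.3120
  2        40.00        38.6359        77.2718
  3       540.00       512.6141     1,537.8422
  Σ                    590.5620     1,654.4260
Price P = Σ PV = 590.5620.
Macaulay duration = Σ(t·PV) / P = 1,654.4260 / 590.5620 = 2.80144 years.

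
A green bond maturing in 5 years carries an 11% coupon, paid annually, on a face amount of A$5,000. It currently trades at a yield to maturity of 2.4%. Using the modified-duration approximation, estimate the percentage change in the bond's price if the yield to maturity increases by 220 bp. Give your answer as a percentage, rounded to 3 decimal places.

-9.133%

Periodic yield y = 0.024. Modified duration first:
  t   CF        PV=CF/(1+0.024)^t    t·PV
  1       550.00       537.1094       537.1094
  2       550.00       524.5209     1,049.0417
  3       550.00       512.2274     1,536.6822
  4       550.00       500.2221     2,000.8883
  5     5,550.00     4,929.3902    24,646.9511
  Σ                  7,003.4700    29,770.6729
P = 7,003.4700; D_Mac = 4.25085 yrs; D_mod = 4.25085/(1+0.024) = 4.15122 yrs.
ΔP/P ≈ -D_mod · Δy = -4.15122 × (+0.022) = -0.091327 = -9.1327%.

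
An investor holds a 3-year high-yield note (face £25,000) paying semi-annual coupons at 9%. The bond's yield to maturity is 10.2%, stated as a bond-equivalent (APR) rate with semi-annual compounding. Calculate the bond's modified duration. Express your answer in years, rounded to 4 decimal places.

Periodic yield y = 0.051. First find Macaulay duration:
  t   CF        PV=CF/(1+0.051)^t    t·PV
  1     1,125.00     1,070.4091     1,070.4091
  2     1,125.00     1,018.4673     2,036.9346
  3     1,125.00       969.0460     2,907.1379
  4     1,125.00       922.0228     3,688.0912
  5     1,125.00       877.2814     4,386.4072
  6    26,125.00    19,383.8483   116,303.0900
  Σ                 24,241.0750   130,392.0700
P = 24,241.0750; Macaulay duration = 130,392.0700 / 24,241.0750 = 5.37897 half-year periods = 2.68949 years.
Modified duration = D_Mac / (1 + y) = 2.68949 / 1.051 = 2.55898 years.

2.5590 years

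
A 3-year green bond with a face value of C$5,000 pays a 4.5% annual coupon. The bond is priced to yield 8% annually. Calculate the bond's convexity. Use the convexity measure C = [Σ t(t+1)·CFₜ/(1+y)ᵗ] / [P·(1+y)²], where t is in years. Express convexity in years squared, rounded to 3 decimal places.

9.677

With y = 0.08:
  t   CF        PV=CF/(1+0.08)^t    t·PV        t(t+1)·PV
  1       225.00       208.3333       208.3333         416.6667
  2       225.00       192.9012       385.8025       1,157.4074
  3     5,225.00     4,147.7735    12,443.3204      49,773.2815
  Σ                  4,549.0080    13,037.4562      51,347.3556
P = 4,549.0080.
Convexity = Σ t(t+1)·PV / [P·(1+y)²] = 51,347.3556 / (4,549.0080 × 1.166400) = 9.67729.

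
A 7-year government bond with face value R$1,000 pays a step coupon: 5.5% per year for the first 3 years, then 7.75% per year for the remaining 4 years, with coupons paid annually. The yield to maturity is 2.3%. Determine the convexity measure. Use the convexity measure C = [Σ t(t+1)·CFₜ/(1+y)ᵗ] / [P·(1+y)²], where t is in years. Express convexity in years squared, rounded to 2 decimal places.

43.77

With y = 0.023:
  t   CF        PV=CF/(1+0.023)^t    t·PV        t(t+1)·PV
  1        55.00        53.7634        53.7634         107.5269
  2        55.00        52.5547       105.1094         315.3281
  3        55.00        51.3731       154.1193         616.4772
  4        77.50        70.7618       283.0474       1,415.2370
  5        77.50        69.1709       345.8546       2,075.1275
  6        77.50        67.6158       405.6945       2,839.8617
  7     1,077.50       918.9415     6,432.5902      51,460.7214
  Σ                  1,284.1812     7,780.1788      58,830.2798
P = 1,284.1812.
Convexity = Σ t(t+1)·PV / [P·(1+y)²] = 58,830.2798 / (1,284.1812 × 1.046529) = 43.77472.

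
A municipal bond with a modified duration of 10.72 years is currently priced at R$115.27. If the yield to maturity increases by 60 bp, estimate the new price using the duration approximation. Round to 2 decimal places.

Duration approximation: ΔP/P ≈ -D_mod · Δy = -10.72 × (+0.006) = -0.064320.
New price ≈ 115.27 × (1 - 0.064320) = 107.8558336.

R$107.86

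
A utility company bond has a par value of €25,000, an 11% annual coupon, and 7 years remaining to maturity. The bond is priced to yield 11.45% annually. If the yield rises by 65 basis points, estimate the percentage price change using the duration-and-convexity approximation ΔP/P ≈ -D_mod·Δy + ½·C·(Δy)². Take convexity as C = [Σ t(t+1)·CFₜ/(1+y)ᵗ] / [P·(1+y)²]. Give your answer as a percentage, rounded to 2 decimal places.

With y = 0.1145:
  t   CF        PV=CF/(1+0.1145)^t    t·PV        t(t+1)·PV
  1     2,750.00     2,467.4742     2,467.4742       4,934.9484
  2     2,750.00     2,213.9742     4,427.9483      13,283.8450
  3     2,750.00     1,986.5179     5,959.5536      23,838.2144
  4     2,750.00     1,782.4297     7,129.7187      35,648.5934
  5     2,750.00     1,599.3088     7,996.5441      47,979.2643
  6     2,750.00     1,435.0012     8,610.0071      60,270.0494
  7    27,750.00    12,992.7918    90,949.5423     727,596.3383
  Σ                 24,477.4976   127,540.7882     913,551.2531
P = 24,477.4976; D_Mac = 5.21053 yrs; D_mod = 4.67522 yrs; C = 30.04732.
Duration effect: -4.67522 × (+0.0065) = -0.030389
Convexity effect: 0.5 × 30.04732 × (0.0065)² = +0.0006347
ΔP/P ≈ -0.030389 + 0.0006347 = -0.029754 = -2.9754%.

-2.98%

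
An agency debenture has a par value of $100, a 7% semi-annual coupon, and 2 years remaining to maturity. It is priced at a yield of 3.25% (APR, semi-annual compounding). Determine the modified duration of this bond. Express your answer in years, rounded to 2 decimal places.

Periodic yield y = 0.01625. First find Macaulay duration:
  t   CF        PV=CF/(1+0.01625)^t    t·PV
  1         3.50         3.4440         3.4440
  2         3.50         3.3890         6.7779
  3         3.50         3.3348        10.0043
  4       103.50        97.0372       388.1487
  Σ                    107.2049       408.3750
P = 107.2049; Macaulay duration = 408.3750 / 107.2049 = 3.80929 half-year periods = 1.90465 years.
Modified duration = D_Mac / (1 + y) = 1.90465 / 1.01625 = 1.87419 years.

1.87 years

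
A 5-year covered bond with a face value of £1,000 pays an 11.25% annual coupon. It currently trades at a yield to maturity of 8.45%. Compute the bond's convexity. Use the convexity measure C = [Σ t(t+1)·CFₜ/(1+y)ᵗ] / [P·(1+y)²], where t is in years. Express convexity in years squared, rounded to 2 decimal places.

19.69

With y = 0.0845:
  t   CF        PV=CF/(1+0.0845)^t    t·PV        t(t+1)·PV
  1       112.50       103.7344       103.7344         207.4689
  2       112.50        95.6519       191.3037         573.9111
  3       112.50        88.1990       264.5971       1,058.3885
  4       112.50        81.3269       325.3077       1,626.5383
  5     1,112.50       741.5701     3,707.8507      22,247.1044
  Σ                  1,110.4824     4,592.7937      25,713.4112
P = 1,110.4824.
Convexity = Σ t(t+1)·PV / [P·(1+y)²] = 25,713.4112 / (1,110.4824 × 1.176140) = 19.68742.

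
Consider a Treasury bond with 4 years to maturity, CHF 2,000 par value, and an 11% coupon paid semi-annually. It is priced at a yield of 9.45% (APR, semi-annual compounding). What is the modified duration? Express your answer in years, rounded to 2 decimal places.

Periodic yield y = 0.04725. First find Macaulay duration:
  t   CF        PV=CF/(1+0.04725)^t    t·PV
  1       110.00       105.0370       105.0370
  2       110.00       100.2979       200.5958
  3       110.00        95.7727       287.3180
  4       110.00        91.4516       365.8063
  5       110.00        87.3255       436.6273
  6       110.00        83.3855       500.3129
  7       110.00        79.6233       557.3630
  8     2,110.00     1,458.4096    11,667.2765
  Σ                  2,101.3030    14,120.3369
P = 2,101.3030; Macaulay duration = 14,120.3369 / 2,101.3030 = 6.71980 half-year periods = 3.35990 years.
Modified duration = D_Mac / (1 + y) = 3.35990 / 1.04725 = 3.20831 years.

3.21 years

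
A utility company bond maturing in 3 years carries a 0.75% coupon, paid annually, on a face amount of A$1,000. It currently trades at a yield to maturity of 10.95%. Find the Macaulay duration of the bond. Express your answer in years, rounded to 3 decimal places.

2.974 years

Periodic yield y = 0.1095. Discount each cash flow and weight by its year:
  t   CF        PV=CF/(1+0.1095)^t    t·PV
  1         7.50         6.7598         6.7598
  2         7.50         6.0927        12.1853
  3     1,007.50       737.6717     2,213.0152
  Σ                    750.5242     2,231.9603
Price P = Σ PV = 750.5242.
Macaulay duration = Σ(t·PV) / P = 2,231.9603 / 750.5242 = 2.97387 years.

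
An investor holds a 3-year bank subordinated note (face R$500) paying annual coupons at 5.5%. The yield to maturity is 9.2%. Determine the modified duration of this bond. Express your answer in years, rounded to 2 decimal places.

Periodic yield y = 0.092. First find Macaulay duration:
  t   CF        PV=CF/(1+0.092)^t    t·PV
  1        27.50        25.1832        25.1832
  2        27.50        23.0615        46.1230
  3       527.50       405.0928     1,215.2785
  Σ                    453.3375     1,286.5846
P = 453.3375; Macaulay duration = 1,286.5846 / 453.3375 = 2.83803 years.
Modified duration = D_Mac / (1 + y) = 2.83803 / 1.092 = 2.59893 years.

2.60 years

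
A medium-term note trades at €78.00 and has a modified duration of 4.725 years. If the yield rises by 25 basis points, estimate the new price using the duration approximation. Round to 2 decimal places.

Duration approximation: ΔP/P ≈ -D_mod · Δy = -4.725 × (+0.0025) = -0.0118125.
New price ≈ 78.00 × (1 - 0.0118125) = 77.078625.

€77.08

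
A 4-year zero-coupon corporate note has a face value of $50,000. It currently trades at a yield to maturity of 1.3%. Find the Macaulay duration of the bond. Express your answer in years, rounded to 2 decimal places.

4.00 years

A zero-coupon bond has a single cash flow at maturity, so its Macaulay duration equals its maturity: 4 years.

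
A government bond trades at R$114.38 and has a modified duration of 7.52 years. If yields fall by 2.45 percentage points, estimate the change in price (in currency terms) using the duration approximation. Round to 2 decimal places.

+R$21.07

Duration approximation: ΔP/P ≈ -D_mod · Δy = -7.52 × (-0.0245) = +0.184240.
ΔP ≈ 114.38 × (+0.184240) = +21.0733712.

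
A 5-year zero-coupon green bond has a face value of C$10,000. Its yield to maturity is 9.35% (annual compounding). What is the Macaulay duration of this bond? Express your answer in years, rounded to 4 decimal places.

A zero-coupon bond has a single cash flow at maturity, so its Macaulay duration equals its maturity: 5 years.

5.0000 years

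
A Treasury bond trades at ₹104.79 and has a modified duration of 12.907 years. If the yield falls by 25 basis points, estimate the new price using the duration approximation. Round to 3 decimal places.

₹108.171

Duration approximation: ΔP/P ≈ -D_mod · Δy = -12.907 × (-0.0025) = +0.0322675.
New price ≈ 104.79 × (1 + 0.0322675) = 108.171311325.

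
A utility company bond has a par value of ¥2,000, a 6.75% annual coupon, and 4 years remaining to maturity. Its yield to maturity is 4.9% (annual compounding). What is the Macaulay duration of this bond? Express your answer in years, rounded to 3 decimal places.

Periodic yield y = 0.049. Discount each cash flow and weight by its year:
  t   CF        PV=CF/(1+0.049)^t    t·PV
  1       135.00       128.6940       128.6940
  2       135.00       122.6825       245.3651
  3       135.00       116.9519       350.8557
  4     2,135.00     1,763.1771     7,052.7082
  Σ                  2,131.5055     7,777.6230
Price P = Σ PV = 2,131.5055.
Macaulay duration = Σ(t·PV) / P = 7,777.6230 / 2,131.5055 = 3.64889 years.

3.649 years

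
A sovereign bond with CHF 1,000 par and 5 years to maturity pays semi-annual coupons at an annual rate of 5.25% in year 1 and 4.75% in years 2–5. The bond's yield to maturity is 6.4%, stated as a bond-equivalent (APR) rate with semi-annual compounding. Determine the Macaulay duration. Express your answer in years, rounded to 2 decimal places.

4.47 years

Periodic yield y = 0.032. Discount each cash flow and weight by its period:
  t   CF        PV=CF/(1+0.032)^t    t·PV
  1        26.25        25.4360        25.4360
  2        26.25        24.6473        49.2947
  3        23.75        21.6085        64.8255
  4        23.75        20.9385        83.7539
  5        23.75        20.2892       101.4460
  6        23.75        19.6601       117.9605
  7        23.75        19.0505       133.3533
  8        23.75        18.4598       147.6781
  9        23.75        17.8874       160.9863
  10    1,023.75       747.1313     7,471.3132
  Σ                    935.1085     8,356.0475
Price P = Σ PV = 935.1085.
Macaulay duration = Σ(t·PV) / P = 8,356.0475 / 935.1085 = 8.93591 half-year periods.
In years: 8.93591 / 2 = 4.46796 years.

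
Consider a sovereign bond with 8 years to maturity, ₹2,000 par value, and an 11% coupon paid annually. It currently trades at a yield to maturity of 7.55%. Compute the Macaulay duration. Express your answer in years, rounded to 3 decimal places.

5.924 years

Periodic yield y = 0.0755. Discount each cash flow and weight by its year:
  t   CF        PV=CF/(1+0.0755)^t    t·PV
  1       220.00       204.5560       204.5560
  2       220.00       190.1962       380.3924
  3       220.00       176.8445       530.5334
  4       220.00       164.4300       657.7199
  5       220.00       152.8870       764.4351
  6       220.00       142.1544       852.9262
  7       220.00       132.1751       925.2260
  8     2,220.00     1,240.1370     9,921.0958
  Σ                  2,403.3802    14,236.8848
Price P = Σ PV = 2,403.3802.
Macaulay duration = Σ(t·PV) / P = 14,236.8848 / 2,403.3802 = 5.92369 years.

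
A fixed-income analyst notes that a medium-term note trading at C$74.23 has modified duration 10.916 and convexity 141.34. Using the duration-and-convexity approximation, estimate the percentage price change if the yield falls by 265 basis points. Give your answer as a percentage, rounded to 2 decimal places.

+33.89%

Duration effect: -D_mod·Δy = -10.916 × (-0.0265) = +0.289274
Convexity effect: ½·C·(Δy)² = 0.5 × 141.34 × (-0.0265)² = +0.0496280075
ΔP/P ≈ +0.289274 + 0.0496280075 = +0.3389020075
= +33.89020075%.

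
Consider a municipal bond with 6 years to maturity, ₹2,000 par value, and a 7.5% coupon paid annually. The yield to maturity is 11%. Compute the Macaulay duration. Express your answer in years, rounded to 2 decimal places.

4.96 years

Periodic yield y = 0.11. Discount each cash flow and weight by its year:
  t   CF        PV=CF/(1+0.11)^t    t·PV
  1       150.00       135.1351       135.1351
  2       150.00       121.7434       243.4867
  3       150.00       109.6787       329.0361
  4       150.00        98.8096       395.2386
  5       150.00        89.0177       445.0885
  6     2,150.00     1,149.4778     6,896.8668
  Σ                  1,703.8624     8,444.8519
Price P = Σ PV = 1,703.8624.
Macaulay duration = Σ(t·PV) / P = 8,444.8519 / 1,703.8624 = 4.95630 years.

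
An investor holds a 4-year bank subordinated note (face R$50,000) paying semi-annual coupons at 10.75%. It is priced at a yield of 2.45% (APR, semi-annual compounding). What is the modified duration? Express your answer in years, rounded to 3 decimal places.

3.406 years

Periodic yield y = 0.01225. First find Macaulay duration:
  t   CF        PV=CF/(1+0.01225)^t    t·PV
  1     2,687.50     2,654.9765     2,654.9765
  2     2,687.50     2,622.8467     5,245.6933
  3     2,687.50     2,591.1056     7,773.3169
  4     2,687.50     2,559.7487    10,238.9948
  5     2,687.50     2,528.7713    12,643.8563
  6     2,687.50     2,498.1687    14,989.0121
  7     2,687.50     2,467.9365    17,275.5553
  8    52,687.50    47,797.5139   382,380.1114
  Σ                 65,721.0679   453,201.5166
P = 65,721.0679; Macaulay duration = 453,201.5166 / 65,721.0679 = 6.89583 half-year periods = 3.44792 years.
Modified duration = D_Mac / (1 + y) = 3.44792 / 1.01225 = 3.40619 years.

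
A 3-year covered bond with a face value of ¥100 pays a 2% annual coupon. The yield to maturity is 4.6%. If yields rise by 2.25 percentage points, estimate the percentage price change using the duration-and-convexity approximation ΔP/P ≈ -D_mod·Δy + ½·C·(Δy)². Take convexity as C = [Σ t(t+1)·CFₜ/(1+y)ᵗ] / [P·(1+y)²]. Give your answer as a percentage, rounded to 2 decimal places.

With y = 0.046:
  t   CF        PV=CF/(1+0.046)^t    t·PV        t(t+1)·PV
  1         2.00         1.9120         1.9120           3.8241
  2         2.00         1.8280         3.6559          10.9678
  3       102.00        89.1261       267.3784       1,069.5137
  Σ                     92.8661       272.9464       1,084.3056
P = 92.8661; D_Mac = 2.93914 yrs; D_mod = 2.80988 yrs; C = 10.67163.
Duration effect: -2.80988 × (+0.0225) = -0.063222
Convexity effect: 0.5 × 10.67163 × (0.0225)² = +0.0027013
ΔP/P ≈ -0.063222 + 0.0027013 = -0.060521 = -6.0521%.

-6.05%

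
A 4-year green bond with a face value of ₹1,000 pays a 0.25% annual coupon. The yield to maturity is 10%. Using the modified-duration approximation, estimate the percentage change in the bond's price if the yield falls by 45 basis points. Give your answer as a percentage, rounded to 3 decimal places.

+1.629%

Periodic yield y = 0.1. Modified duration first:
  t   CF        PV=CF/(1+0.1)^t    t·PV
  1         2.50         2.2727         2.2727
  2         2.50         2.0661         4.1322
  3         2.50         1.8783         5.6349
  4     1,002.50       684.7210     2,738.8840
  Σ                    690.9381     2,750.9238
P = 690.9381; D_Mac = 3.98143 yrs; D_mod = 3.98143/(1+0.1) = 3.61948 yrs.
ΔP/P ≈ -D_mod · Δy = -3.61948 × (-0.0045) = +0.016288 = +1.6288%.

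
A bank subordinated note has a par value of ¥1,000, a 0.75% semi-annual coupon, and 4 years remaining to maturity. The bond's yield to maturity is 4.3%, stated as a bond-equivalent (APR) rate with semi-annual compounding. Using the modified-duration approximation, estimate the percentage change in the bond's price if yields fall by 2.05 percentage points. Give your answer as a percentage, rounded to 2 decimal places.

Periodic yield y = 0.0215. Modified duration first:
  t   CF        PV=CF/(1+0.0215)^t    t·PV
  1         3.75         3.6711         3.6711
  2         3.75         3.5938         7.1876
  3         3.75         3.5182        10.5545
  4         3.75         3.4441        13.7765
  5         3.75         3.3716        16.8581
  6         3.75         3.3007        19.8040
  7         3.75         3.2312        22.6183
  8     1,003.75       846.6786     6,773.4289
  Σ                    870.8093     6,867.8990
P = 870.8093; D_Mac = 7.88680 half-year periods = 3.94340 yrs; D_mod = 3.94340/(1+0.0215) = 3.86040 yrs.
ΔP/P ≈ -D_mod · Δy = -3.86040 × (-0.0205) = +0.079138 = +7.9138%.

+7.91%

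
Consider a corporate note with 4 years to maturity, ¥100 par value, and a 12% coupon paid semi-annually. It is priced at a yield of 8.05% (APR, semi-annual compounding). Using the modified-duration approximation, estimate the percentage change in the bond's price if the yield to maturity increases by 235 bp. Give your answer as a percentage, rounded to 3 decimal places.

-7.545%

Periodic yield y = 0.04025. Modified duration first:
  t   CF        PV=CF/(1+0.04025)^t    t·PV
  1         6.00         5.7678         5.7678
  2         6.00         5.5447        11.0893
  3         6.00         5.3301        15.9904
  4         6.00         5.1239        20.4956
  5         6.00         4.9256        24.6282
  6         6.00         4.7351        28.4103
  7         6.00         4.5518        31.8629
  8       106.00        77.3044       618.4350
  Σ                    113.2835       756.6796
P = 113.2835; D_Mac = 6.67952 half-year periods = 3.33976 yrs; D_mod = 3.33976/(1+0.04025) = 3.21054 yrs.
ΔP/P ≈ -D_mod · Δy = -3.21054 × (+0.0235) = -0.075448 = -7.5448%.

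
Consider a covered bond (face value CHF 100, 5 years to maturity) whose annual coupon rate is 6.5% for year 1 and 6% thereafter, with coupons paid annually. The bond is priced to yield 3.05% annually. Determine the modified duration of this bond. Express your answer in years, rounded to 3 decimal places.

Periodic yield y = 0.0305. First find Macaulay duration:
  t   CF        PV=CF/(1+0.0305)^t    t·PV
  1         6.50         6.3076         6.3076
  2         6.00         5.6501        11.3002
  3         6.00         5.4829        16.4486
  4         6.00         5.3206        21.2823
  5       106.00        91.2149       456.0746
  Σ                    113.9761       511.4133
P = 113.9761; Macaulay duration = 511.4133 / 113.9761 = 4.48702 years.
Modified duration = D_Mac / (1 + y) = 4.48702 / 1.0305 = 4.35422 years.

4.354 years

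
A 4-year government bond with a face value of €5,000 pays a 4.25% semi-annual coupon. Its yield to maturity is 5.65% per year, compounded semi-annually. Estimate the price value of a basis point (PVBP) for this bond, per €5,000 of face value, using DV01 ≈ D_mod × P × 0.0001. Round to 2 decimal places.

Periodic yield y = 0.02825.
  t   CF        PV=CF/(1+0.02825)^t    t·PV
  1       106.25       103.3309       103.3309
  2       106.25       100.4920       200.9840
  3       106.25        97.7311       293.1933
  4       106.25        95.0460       380.1842
  5       106.25        92.4348       462.1738
  6       106.25        89.8952       539.3714
  7       106.25        87.4255       611.9782
  8     5,106.25     4,086.1314    32,689.0512
  Σ                  4,752.4869    35,280.2670
P = 4,752.4869; D_Mac = 7.42354 half-year periods = 3.71177 yrs; D_mod = 3.60979 yrs.
DV01 ≈ 3.60979 × 4,752.4869 × 0.0001 = 1.715549.

€1.72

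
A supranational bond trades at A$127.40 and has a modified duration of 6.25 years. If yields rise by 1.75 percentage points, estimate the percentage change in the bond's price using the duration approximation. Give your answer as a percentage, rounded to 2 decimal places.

Duration approximation: ΔP/P ≈ -D_mod · Δy = -6.25 × (+0.0175) = -0.109375.
As a percentage: -10.9375%.

-10.94%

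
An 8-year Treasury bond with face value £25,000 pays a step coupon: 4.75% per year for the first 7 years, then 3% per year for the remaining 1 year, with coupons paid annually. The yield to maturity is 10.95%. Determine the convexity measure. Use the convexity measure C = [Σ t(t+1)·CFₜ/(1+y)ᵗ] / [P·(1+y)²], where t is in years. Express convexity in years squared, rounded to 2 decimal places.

With y = 0.1095:
  t   CF        PV=CF/(1+0.1095)^t    t·PV        t(t+1)·PV
  1     1,187.50     1,070.3019     1,070.3019       2,140.6039
  2     1,187.50       964.6705     1,929.3410       5,788.0231
  3     1,187.50       869.4642     2,608.3926      10,433.5703
  4     1,187.50       783.6541     3,134.6163      15,673.0813
  5     1,187.50       706.3128     3,531.5641      21,189.3844
  6     1,187.50       636.6046     3,819.6277      26,737.3936
  7     1,187.50       573.7761     4,016.4329      32,131.4629
  8    25,750.00    11,213.9543    89,711.6342     807,404.7076
  Σ                 16,818.7385   109,821.9106     921,498.2272
P = 16,818.7385.
Convexity = Σ t(t+1)·PV / [P·(1+y)²] = 921,498.2272 / (16,818.7385 × 1.230990) = 44.50886.

44.51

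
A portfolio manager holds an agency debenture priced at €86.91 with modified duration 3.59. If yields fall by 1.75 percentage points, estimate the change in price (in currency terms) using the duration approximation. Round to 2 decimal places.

Duration approximation: ΔP/P ≈ -D_mod · Δy = -3.59 × (-0.0175) = +0.062825.
ΔP ≈ 86.91 × (+0.062825) = +5.46012075.

+€5.46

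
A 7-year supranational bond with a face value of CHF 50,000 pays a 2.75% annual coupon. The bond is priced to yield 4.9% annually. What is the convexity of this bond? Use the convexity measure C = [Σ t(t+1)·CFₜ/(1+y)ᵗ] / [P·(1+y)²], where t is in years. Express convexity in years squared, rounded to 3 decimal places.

45.301

With y = 0.049:
  t   CF        PV=CF/(1+0.049)^t    t·PV        t(t+1)·PV
  1     1,375.00     1,310.7722     1,310.7722       2,621.5443
  2     1,375.00     1,249.5445     2,499.0890       7,497.2669
  3     1,375.00     1,191.1768     3,573.5305      14,294.1218
  4     1,375.00     1,135.5356     4,542.1423      22,710.7115
  5     1,375.00     1,082.4934     5,412.4670      32,474.8020
  6     1,375.00     1,031.9289     6,191.5733      43,341.0132
  7    51,375.00    36,755.5916   257,289.1413   2,058,313.1305
  Σ                 43,757.0429   280,818.7155   2,181,252.5903
P = 43,757.0429.
Convexity = Σ t(t+1)·PV / [P·(1+y)²] = 2,181,252.5903 / (43,757.0429 × 1.100401) = 45.30092.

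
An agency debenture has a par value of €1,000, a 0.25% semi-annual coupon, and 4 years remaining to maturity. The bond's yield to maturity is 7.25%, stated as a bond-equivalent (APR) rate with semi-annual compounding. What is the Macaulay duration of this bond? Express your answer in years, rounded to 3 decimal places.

3.979 years

Periodic yield y = 0.03625. Discount each cash flow and weight by its period:
  t   CF        PV=CF/(1+0.03625)^t    t·PV
  1         1.25         1.2063         1.2063
  2         1.25         1.1641         2.3281
  3         1.25         1.1234         3.3701
  4         1.25         1.0841         4.3362
  5         1.25         1.0461         5.2307
  6         1.25         1.0095         6.0572
  7         1.25         0.9742         6.8196
  8     1,001.25       753.0541     6,024.4328
  Σ                    760.6618     6,053.7810
Price P = Σ PV = 760.6618.
Macaulay duration = Σ(t·PV) / P = 6,053.7810 / 760.6618 = 7.95857 half-year periods.
In years: 7.95857 / 2 = 3.97929 years.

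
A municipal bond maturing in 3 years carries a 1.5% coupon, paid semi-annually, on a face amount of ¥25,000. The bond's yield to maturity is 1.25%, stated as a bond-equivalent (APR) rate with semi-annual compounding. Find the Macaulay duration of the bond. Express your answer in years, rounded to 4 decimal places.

2.9450 years

Periodic yield y = 0.00625. Discount each cash flow and weight by its period:
  t   CF        PV=CF/(1+0.00625)^t    t·PV
  1       187.50       186.3354       186.3354
  2       187.50       185.1780       370.3561
  3       187.50       184.0279       552.0836
  4       187.50       182.8848       731.5393
  5       187.50       181.7489       908.7445
  6    25,187.50    24,263.2908   145,579.7448
  Σ                 25,183.4658   148,328.8037
Price P = Σ PV = 25,183.4658.
Macaulay duration = Σ(t·PV) / P = 148,328.8037 / 25,183.4658 = 5.88993 half-year periods.
In years: 5.88993 / 2 = 2.94496 years.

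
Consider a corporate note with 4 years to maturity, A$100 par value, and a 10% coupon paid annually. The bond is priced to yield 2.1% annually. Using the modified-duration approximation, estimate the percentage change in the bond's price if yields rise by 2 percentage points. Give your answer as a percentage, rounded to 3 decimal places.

Periodic yield y = 0.021. Modified duration first:
  t   CF        PV=CF/(1+0.021)^t    t·PV
  1        10.00         9.7943         9.7943
  2        10.00         9.5929        19.1857
  3        10.00         9.3956        28.1867
  4       110.00       101.2255       404.9018
  Σ                    130.0082       462.0685
P = 130.0082; D_Mac = 3.55415 yrs; D_mod = 3.55415/(1+0.021) = 3.48105 yrs.
ΔP/P ≈ -D_mod · Δy = -3.48105 × (+0.02) = -0.069621 = -6.9621%.

-6.962%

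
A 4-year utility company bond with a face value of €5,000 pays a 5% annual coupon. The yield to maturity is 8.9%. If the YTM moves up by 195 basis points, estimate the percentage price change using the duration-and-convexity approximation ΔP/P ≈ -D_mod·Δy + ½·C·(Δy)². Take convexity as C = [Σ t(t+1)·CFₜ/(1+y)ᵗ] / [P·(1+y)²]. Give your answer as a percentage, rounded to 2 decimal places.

-6.34%

With y = 0.089:
  t   CF        PV=CF/(1+0.089)^t    t·PV        t(t+1)·PV
  1       250.00       229.5684       229.5684         459.1368
  2       250.00       210.8066       421.6132       1,264.8397
  3       250.00       193.5782       580.7345       2,322.9380
  4     5,250.00     3,732.9123    14,931.6491      74,658.2456
  Σ                  4,366.8655    16,163.5653      78,705.1601
P = 4,366.8655; D_Mac = 3.70141 yrs; D_mod = 3.39891 yrs; C = 15.19769.
Duration effect: -3.39891 × (+0.0195) = -0.066279
Convexity effect: 0.5 × 15.19769 × (0.0195)² = +0.0028895
ΔP/P ≈ -0.066279 + 0.0028895 = -0.063389 = -6.3389%.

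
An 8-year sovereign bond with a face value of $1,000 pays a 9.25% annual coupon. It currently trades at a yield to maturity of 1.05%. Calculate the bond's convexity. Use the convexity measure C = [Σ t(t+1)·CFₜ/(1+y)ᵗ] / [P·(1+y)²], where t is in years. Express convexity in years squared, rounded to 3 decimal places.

52.415

With y = 0.0105:
  t   CF        PV=CF/(1+0.0105)^t    t·PV        t(t+1)·PV
  1        92.50        91.5388        91.5388         183.0777
  2        92.50        90.5877       181.1753         543.5260
  3        92.50        89.6464       268.9392       1,075.7566
  4        92.50        88.7149       354.8595       1,774.2976
  5        92.50        87.7931       438.9653       2,633.7915
  6        92.50        86.8808       521.2848       3,648.9937
  7        92.50        85.9780       601.8462       4,814.7699
  8     1,092.50     1,004.9186     8,039.3491      72,354.1422
  Σ                  1,626.0583    10,497.9583      87,028.3553
P = 1,626.0583.
Convexity = Σ t(t+1)·PV / [P·(1+y)²] = 87,028.3553 / (1,626.0583 × 1.021110) = 52.41457.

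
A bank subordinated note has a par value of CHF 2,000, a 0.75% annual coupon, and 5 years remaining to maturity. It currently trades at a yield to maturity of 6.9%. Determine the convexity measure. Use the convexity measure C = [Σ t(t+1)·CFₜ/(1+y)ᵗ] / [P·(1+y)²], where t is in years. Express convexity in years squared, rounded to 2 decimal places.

25.64

With y = 0.069:
  t   CF        PV=CF/(1+0.069)^t    t·PV        t(t+1)·PV
  1        15.00        14.0318        14.0318          28.0636
  2        15.00        13.1261        26.2522          78.7566
  3        15.00        12.2789        36.8366         147.3464
  4        15.00        11.4863        45.9452         229.7261
  5     2,015.00     1,443.3994     7,216.9971      43,301.9824
  Σ                  1,494.3225     7,340.0629      43,785.8751
P = 1,494.3225.
Convexity = Σ t(t+1)·PV / [P·(1+y)²] = 43,785.8751 / (1,494.3225 × 1.142761) = 25.64096.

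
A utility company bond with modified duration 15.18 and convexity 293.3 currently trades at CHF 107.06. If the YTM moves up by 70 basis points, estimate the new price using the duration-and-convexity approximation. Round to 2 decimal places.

CHF 96.45

Duration effect: -D_mod·Δy = -15.18 × (+0.007) = -0.106260
Convexity effect: ½·C·(Δy)² = 0.5 × 293.3 × (0.007)² = +0.00718585
ΔP/P ≈ -0.106260 + 0.00718585 = -0.09907415
New price ≈ 107.06 × (1 - 0.09907415) = 96.453121501.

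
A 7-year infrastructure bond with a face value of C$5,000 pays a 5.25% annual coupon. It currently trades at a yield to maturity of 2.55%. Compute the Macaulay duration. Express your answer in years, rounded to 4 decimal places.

6.1191 years

Periodic yield y = 0.0255. Discount each cash flow and weight by its year:
  t   CF        PV=CF/(1+0.0255)^t    t·PV
  1       262.50       255.9727       255.9727
  2       262.50       249.6077       499.2154
  3       262.50       243.4010       730.2029
  4       262.50       237.3486       949.3943
  5       262.50       231.4467     1,157.2335
  6       262.50       225.6916     1,354.1494
  7     5,262.50     4,412.0706    30,884.4944
  Σ                  5,855.5388    35,830.6626
Price P = Σ PV = 5,855.5388.
Macaulay duration = Σ(t·PV) / P = 35,830.6626 / 5,855.5388 = 6.11911 years.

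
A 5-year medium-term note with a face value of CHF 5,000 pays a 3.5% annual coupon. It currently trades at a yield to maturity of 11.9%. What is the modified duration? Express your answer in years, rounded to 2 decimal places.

Periodic yield y = 0.119. First find Macaulay duration:
  t   CF        PV=CF/(1+0.119)^t    t·PV
  1       175.00       156.3896       156.3896
  2       175.00       139.7584       279.5168
  3       175.00       124.8958       374.6874
  4       175.00       111.6138       446.4550
  5     5,175.00     2,949.5782    14,747.8912
  Σ                  3,482.2358    16,004.9400
P = 3,482.2358; Macaulay duration = 16,004.9400 / 3,482.2358 = 4.59617 years.
Modified duration = D_Mac / (1 + y) = 4.59617 / 1.119 = 4.10739 years.

4.11 years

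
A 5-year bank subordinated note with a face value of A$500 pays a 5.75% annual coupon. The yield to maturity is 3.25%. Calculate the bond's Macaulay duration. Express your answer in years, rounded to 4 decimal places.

Periodic yield y = 0.0325. Discount each cash flow and weight by its year:
  t   CF        PV=CF/(1+0.0325)^t    t·PV
  1        28.75        27.8450        27.8450
  2        28.75        26.9686        53.9371
  3        28.75        26.1197        78.3590
  4        28.75        25.2975       101.1900
  5       528.75       450.6092     2,253.0461
  Σ                    556.8400     2,514.3773
Price P = Σ PV = 556.8400.
Macaulay duration = Σ(t·PV) / P = 2,514.3773 / 556.8400 = 4.51544 years.

4.5154 years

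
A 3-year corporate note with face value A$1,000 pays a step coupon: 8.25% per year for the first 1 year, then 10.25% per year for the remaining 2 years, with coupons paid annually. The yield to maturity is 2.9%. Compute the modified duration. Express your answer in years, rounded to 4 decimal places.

Periodic yield y = 0.029. First find Macaulay duration:
  t   CF        PV=CF/(1+0.029)^t    t·PV
  1        82.50        80.1749        80.1749
  2       102.50        96.8040       193.6079
  3     1,102.50     1,011.8881     3,035.6642
  Σ                  1,188.8670     3,309.4470
P = 1,188.8670; Macaulay duration = 3,309.4470 / 1,188.8670 = 2.78370 years.
Modified duration = D_Mac / (1 + y) = 2.78370 / 1.029 = 2.70525 years.

2.7052 years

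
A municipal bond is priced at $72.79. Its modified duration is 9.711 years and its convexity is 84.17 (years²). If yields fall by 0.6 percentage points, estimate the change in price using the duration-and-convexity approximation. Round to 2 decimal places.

+$4.35

Duration effect: -D_mod·Δy = -9.711 × (-0.006) = +0.058266
Convexity effect: ½·C·(Δy)² = 0.5 × 84.17 × (-0.006)² = +0.00151506
ΔP/P ≈ +0.058266 + 0.00151506 = +0.05978106
ΔP ≈ 72.79 × (+0.05978106) = +4.3514633574.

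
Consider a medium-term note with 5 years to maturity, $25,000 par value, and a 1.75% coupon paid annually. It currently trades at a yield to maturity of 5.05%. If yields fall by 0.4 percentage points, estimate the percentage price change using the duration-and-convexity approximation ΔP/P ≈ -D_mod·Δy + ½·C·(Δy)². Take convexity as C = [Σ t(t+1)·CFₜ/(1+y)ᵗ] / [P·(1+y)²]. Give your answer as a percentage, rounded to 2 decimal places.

With y = 0.0505:
  t   CF        PV=CF/(1+0.0505)^t    t·PV        t(t+1)·PV
  1       437.50       416.4683       416.4683         832.9367
  2       437.50       396.4477       792.8955       2,378.6864
  3       437.50       377.3896     1,132.1687       4,528.6748
  4       437.50       359.2476     1,436.9903       7,184.9513
  5    25,437.50    19,883.5599    99,417.7997     596,506.7982
  Σ                 21,433.1132   103,196.3225     611,432.0474
P = 21,433.1132; D_Mac = 4.81481 yrs; D_mod = 4.58335 yrs; C = 25.85061.
Duration effect: -4.58335 × (-0.004) = +0.018333
Convexity effect: 0.5 × 25.85061 × (-0.004)² = +0.0002068
ΔP/P ≈ +0.018333 + 0.0002068 = +0.018540 = +1.8540%.

+1.85%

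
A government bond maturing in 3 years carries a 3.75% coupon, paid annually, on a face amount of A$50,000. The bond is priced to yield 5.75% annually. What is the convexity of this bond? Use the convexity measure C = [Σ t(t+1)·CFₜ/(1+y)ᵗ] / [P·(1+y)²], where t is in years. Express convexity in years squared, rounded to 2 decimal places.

With y = 0.0575:
  t   CF        PV=CF/(1+0.0575)^t    t·PV        t(t+1)·PV
  1     1,875.00     1,773.0496     1,773.0496       3,546.0993
  2     1,875.00     1,676.6427     3,353.2854      10,059.8561
  3    51,875.00    43,864.8836   131,594.6509     526,378.6036
  Σ                 47,314.5760   136,720.9859     539,984.5590
P = 47,314.5760.
Convexity = Σ t(t+1)·PV / [P·(1+y)²] = 539,984.5590 / (47,314.5760 × 1.118306) = 10.20530.

10.21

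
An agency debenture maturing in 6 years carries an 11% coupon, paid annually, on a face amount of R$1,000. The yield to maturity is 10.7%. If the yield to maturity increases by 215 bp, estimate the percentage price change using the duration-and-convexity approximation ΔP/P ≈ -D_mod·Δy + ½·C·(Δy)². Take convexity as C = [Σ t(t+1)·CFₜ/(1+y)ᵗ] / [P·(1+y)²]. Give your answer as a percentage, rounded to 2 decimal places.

With y = 0.107:
  t   CF        PV=CF/(1+0.107)^t    t·PV        t(t+1)·PV
  1       110.00        99.3677        99.3677         198.7353
  2       110.00        89.7630       179.5260         538.5781
  3       110.00        81.0867       243.2602         973.0408
  4       110.00        73.2491       292.9963       1,464.9817
  5       110.00        66.1690       330.8450       1,985.0700
  6     1,110.00       603.1666     3,618.9993      25,332.9954
  Σ                  1,012.8021     4,764.9946      30,493.4014
P = 1,012.8021; D_Mac = 4.70476 yrs; D_mod = 4.25001 yrs; C = 24.56892.
Duration effect: -4.25001 × (+0.0215) = -0.091375
Convexity effect: 0.5 × 24.56892 × (0.0215)² = +0.0056785
ΔP/P ≈ -0.091375 + 0.0056785 = -0.085697 = -8.5697%.

-8.57%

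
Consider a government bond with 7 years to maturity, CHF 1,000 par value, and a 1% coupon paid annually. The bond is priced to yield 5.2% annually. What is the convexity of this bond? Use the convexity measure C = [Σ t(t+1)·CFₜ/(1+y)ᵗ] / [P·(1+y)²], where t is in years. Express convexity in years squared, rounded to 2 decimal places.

With y = 0.052:
  t   CF        PV=CF/(1+0.052)^t    t·PV        t(t+1)·PV
  1        10.00         9.5057         9.5057          19.0114
  2        10.00         9.0358        18.0717          54.2150
  3        10.00         8.5892        25.7676         103.0704
  4        10.00         8.1646        32.6586         163.2928
  5        10.00         7.7611        38.8053         232.8319
  6        10.00         7.3774        44.2646         309.8524
  7     1,010.00       708.2901     4,958.0310      39,664.2477
  Σ                    758.7240     5,127.1045      40,546.5217
P = 758.7240.
Convexity = Σ t(t+1)·PV / [P·(1+y)²] = 40,546.5217 / (758.7240 × 1.106704) = 48.28790.

48.29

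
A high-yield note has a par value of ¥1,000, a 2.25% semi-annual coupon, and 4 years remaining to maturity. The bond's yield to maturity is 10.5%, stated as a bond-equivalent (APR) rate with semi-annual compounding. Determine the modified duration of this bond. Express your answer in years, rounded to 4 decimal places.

Periodic yield y = 0.0525. First find Macaulay duration:
  t   CF        PV=CF/(1+0.0525)^t    t·PV
  1        11.25        10.6888        10.6888
  2        11.25        10.1557        20.3113
  3        11.25         9.6491        28.9473
  4        11.25         9.1678        36.6711
  5        11.25         8.7105        43.5524
  6        11.25         8.2760        49.6559
  7        11.25         7.8632        55.0422
  8     1,011.25       671.5552     5,372.4414
  Σ                    736.0662     5,617.3104
P = 736.0662; Macaulay duration = 5,617.3104 / 736.0662 = 7.63153 half-year periods = 3.81576 years.
Modified duration = D_Mac / (1 + y) = 3.81576 / 1.0525 = 3.62543 years.

3.6254 years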